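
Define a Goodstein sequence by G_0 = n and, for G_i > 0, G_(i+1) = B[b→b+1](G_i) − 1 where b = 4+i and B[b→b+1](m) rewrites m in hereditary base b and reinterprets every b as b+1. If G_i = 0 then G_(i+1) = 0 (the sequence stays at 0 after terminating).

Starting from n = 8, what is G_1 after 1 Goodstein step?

step 0: 8 = 2·4; sub 5 for 4: 2·5; = 10; G_1 = 10−1 = 9
step 1: 9 = 5 + 4; sub 6 for 5: 6 + 4; = 10; G_2 = 10−1 = 9

9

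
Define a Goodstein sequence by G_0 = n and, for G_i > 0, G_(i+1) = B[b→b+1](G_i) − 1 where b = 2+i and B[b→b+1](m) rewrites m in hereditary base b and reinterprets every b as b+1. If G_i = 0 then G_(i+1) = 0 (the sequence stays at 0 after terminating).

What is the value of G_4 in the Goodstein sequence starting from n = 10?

G_0=10  [base 2] 2^(2 + 1) + 2  →[2↦3]→  3^(3 + 1) + 3 = 84  −1 ⇒ G_1=83
G_1=83  [base 3] 3^(3 + 1) + 2  →[3↦4]→  4^(4 + 1) + 2 = 1026  −1 ⇒ G_2=1025
G_2=1025  [base 4] 4^(4 + 1) + 1  →[4↦5]→  5^(5 + 1) + 1 = 15626  −1 ⇒ G_3=15625
G_3=15625  [base 5] 5^(5 + 1)  →[5↦6]→  6^(6 + 1) = 279936  −1 ⇒ G_4=279935

279935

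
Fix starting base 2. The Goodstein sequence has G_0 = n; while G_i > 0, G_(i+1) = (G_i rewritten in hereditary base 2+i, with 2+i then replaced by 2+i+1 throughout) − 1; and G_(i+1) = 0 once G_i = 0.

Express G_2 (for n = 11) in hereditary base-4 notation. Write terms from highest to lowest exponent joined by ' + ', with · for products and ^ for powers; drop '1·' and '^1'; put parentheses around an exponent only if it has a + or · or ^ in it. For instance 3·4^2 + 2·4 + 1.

G_0 = 11. HB_2(11) = 2^(2 + 1) + 2 + 1. Bump = 85. G_1 = 84.
G_1 = 84. HB_3(84) = 3^(3 + 1) + 3. Bump = 1028. G_2 = 1027.
G_2 = 1027. HB_4(1027) = 4^(4 + 1) + 3. Bump = 15628. G_3 = 15627.

4^(4 + 1) + 3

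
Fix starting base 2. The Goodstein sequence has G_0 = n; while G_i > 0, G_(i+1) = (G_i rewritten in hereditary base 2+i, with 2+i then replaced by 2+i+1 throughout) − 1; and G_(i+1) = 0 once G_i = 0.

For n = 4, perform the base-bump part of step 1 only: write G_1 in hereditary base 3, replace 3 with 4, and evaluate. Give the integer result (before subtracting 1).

42

G_0=4  [base 2] 2^2  →[2↦3]→  3^3 = 27  −1 ⇒ G_1=26
G_1=26  [base 3] 2·3^2 + 2·3 + 2  →[3↦4]→  2·4^2 + 2·4 + 2 = 42  −1 ⇒ G_2=41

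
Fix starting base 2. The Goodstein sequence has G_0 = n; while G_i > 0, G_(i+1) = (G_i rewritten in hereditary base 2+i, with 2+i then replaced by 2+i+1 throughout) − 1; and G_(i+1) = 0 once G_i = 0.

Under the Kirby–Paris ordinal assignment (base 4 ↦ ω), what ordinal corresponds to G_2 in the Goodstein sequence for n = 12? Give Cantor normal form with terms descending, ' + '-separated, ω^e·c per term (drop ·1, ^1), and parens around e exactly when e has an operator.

step 0: 12 = 2^(2 + 1) + 2^2; sub 3 for 2: 3^(3 + 1) + 3^3; = 108; G_1 = 108−1 = 107
step 1: 107 = 3^(3 + 1) + 2·3^2 + 2·3 + 2; sub 4 for 3: 4^(4 + 1) + 2·4^2 + 2·4 + 2; = 1066; G_2 = 1066−1 = 1065
step 2: 1065 = 4^(4 + 1) + 2·4^2 + 2·4 + 1; sub 5 for 4: 5^(5 + 1) + 2·5^2 + 2·5 + 1; = 15686; G_3 = 15686−1 = 15685

ω^(ω + 1) + ω^2·2 + ω·2 + 1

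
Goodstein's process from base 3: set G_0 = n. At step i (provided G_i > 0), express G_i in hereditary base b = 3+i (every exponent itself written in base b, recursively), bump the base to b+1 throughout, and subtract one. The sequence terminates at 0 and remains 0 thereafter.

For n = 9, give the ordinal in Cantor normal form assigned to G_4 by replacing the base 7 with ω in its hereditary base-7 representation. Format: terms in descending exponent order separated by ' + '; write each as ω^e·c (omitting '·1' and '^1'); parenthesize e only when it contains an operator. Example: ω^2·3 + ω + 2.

ω·3

9 —HB3→ 3^2 —bump→ 4^2 = 16 —(−1)→ 15
15 —HB4→ 3·4 + 3 —bump→ 3·5 + 3 = 18 —(−1)→ 17
17 —HB5→ 3·5 + 2 —bump→ 3·6 + 2 = 20 —(−1)→ 19
19 —HB6→ 3·6 + 1 —bump→ 3·7 + 1 = 22 —(−1)→ 21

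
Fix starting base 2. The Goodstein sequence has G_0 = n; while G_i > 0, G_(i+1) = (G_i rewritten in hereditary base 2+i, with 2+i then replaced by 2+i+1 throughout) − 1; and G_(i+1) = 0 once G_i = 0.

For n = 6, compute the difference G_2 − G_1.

228

step 0: 6 = 2^2 + 2; sub 3 for 2: 3^3 + 3; = 30; G_1 = 30−1 = 29
step 1: 29 = 3^3 + 2; sub 4 for 3: 4^4 + 2; = 258; G_2 = 258−1 = 257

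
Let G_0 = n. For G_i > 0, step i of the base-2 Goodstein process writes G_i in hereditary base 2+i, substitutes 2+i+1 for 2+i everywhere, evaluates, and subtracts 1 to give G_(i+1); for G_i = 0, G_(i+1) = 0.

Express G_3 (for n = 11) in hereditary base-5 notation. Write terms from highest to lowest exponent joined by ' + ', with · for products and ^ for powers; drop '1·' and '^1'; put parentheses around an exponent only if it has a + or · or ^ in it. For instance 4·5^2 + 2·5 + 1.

5^(5 + 1) + 2

G_0 = 11. HB_2(11) = 2^(2 + 1) + 2 + 1. Bump = 85. G_1 = 84.
G_1 = 84. HB_3(84) = 3^(3 + 1) + 3. Bump = 1028. G_2 = 1027.
G_2 = 1027. HB_4(1027) = 4^(4 + 1) + 3. Bump = 15628. G_3 = 15627.
G_3 = 15627. HB_5(15627) = 5^(5 + 1) + 2. Bump = 279938. G_4 = 279937.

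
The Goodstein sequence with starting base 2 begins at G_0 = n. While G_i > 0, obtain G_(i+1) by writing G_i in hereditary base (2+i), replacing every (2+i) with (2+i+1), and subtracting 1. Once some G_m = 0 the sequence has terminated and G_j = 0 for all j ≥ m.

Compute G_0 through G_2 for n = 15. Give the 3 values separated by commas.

i=0: 15 = 2^(2 + 1) + 2^2 + 2 + 1 (b=2); 2→3: 3^(3 + 1) + 3^3 + 3 + 1 = 112; 112−1 = 111
i=1: 111 = 3^(3 + 1) + 3^3 + 3 (b=3); 3→4: 4^(4 + 1) + 4^4 + 4 = 1284; 1284−1 = 1283

15, 111, 1283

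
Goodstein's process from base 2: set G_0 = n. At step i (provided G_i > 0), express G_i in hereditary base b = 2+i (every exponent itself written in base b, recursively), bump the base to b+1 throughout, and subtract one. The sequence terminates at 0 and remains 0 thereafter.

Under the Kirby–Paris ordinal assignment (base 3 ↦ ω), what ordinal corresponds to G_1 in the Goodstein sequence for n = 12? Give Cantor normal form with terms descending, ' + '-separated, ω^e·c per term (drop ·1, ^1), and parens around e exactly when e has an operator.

ω^(ω + 1) + ω^2·2 + ω·2 + 2

step 0: 12 = 2^(2 + 1) + 2^2; sub 3 for 2: 3^(3 + 1) + 3^3; = 108; G_1 = 108−1 = 107
step 1: 107 = 3^(3 + 1) + 2·3^2 + 2·3 + 2; sub 4 for 3: 4^(4 + 1) + 2·4^2 + 2·4 + 2; = 1066; G_2 = 1066−1 = 1065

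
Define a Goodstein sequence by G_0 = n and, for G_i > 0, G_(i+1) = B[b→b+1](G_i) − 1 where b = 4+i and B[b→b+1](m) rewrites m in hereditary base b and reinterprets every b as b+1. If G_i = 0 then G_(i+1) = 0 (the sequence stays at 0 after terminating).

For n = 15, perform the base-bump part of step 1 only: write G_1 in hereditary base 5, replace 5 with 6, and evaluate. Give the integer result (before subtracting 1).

20

[0] 15 ≡ 3·4 + 3 (base 4). Lift 5: 18. −1: 17.
[1] 17 ≡ 3·5 + 2 (base 5). Lift 6: 20. −1: 19.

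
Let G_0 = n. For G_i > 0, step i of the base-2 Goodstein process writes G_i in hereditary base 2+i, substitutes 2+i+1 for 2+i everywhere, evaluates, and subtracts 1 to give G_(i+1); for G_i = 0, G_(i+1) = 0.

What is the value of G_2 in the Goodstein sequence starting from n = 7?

G_0=7  [base 2] 2^2 + 2 + 1  →[2↦3]→  3^3 + 3 + 1 = 31  −1 ⇒ G_1=30
G_1=30  [base 3] 3^3 + 3  →[3↦4]→  4^4 + 4 = 260  −1 ⇒ G_2=259

259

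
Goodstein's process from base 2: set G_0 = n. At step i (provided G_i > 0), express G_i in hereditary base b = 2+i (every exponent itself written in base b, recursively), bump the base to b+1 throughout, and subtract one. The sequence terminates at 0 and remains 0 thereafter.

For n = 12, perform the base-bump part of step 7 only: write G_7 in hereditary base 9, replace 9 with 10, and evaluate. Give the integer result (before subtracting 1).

100000000212

i=0: 12 = 2^(2 + 1) + 2^2 (b=2); 2→3: 3^(3 + 1) + 3^3 = 108; 108−1 = 107
i=1: 107 = 3^(3 + 1) + 2·3^2 + 2·3 + 2 (b=3); 3→4: 4^(4 + 1) + 2·4^2 + 2·4 + 2 = 1066; 1066−1 = 1065
i=2: 1065 = 4^(4 + 1) + 2·4^2 + 2·4 + 1 (b=4); 4→5: 5^(5 + 1) + 2·5^2 + 2·5 + 1 = 15686; 15686−1 = 15685
i=3: 15685 = 5^(5 + 1) + 2·5^2 + 2·5 (b=5); 5→6: 6^(6 + 1) + 2·6^2 + 2·6 = 280020; 280020−1 = 280019
i=4: 280019 = 6^(6 + 1) + 2·6^2 + 6 + 5 (b=6); 6→7: 7^(7 + 1) + 2·7^2 + 7 + 5 = 5764911; 5764911−1 = 5764910
i=5: 5764910 = 7^(7 + 1) + 2·7^2 + 7 + 4 (b=7); 7→8: 8^(8 + 1) + 2·8^2 + 8 + 4 = 134217868; 134217868−1 = 134217867
i=6: 134217867 = 8^(8 + 1) + 2·8^2 + 8 + 3 (b=8); 8→9: 9^(9 + 1) + 2·9^2 + 9 + 3 = 3486784575; 3486784575−1 = 3486784574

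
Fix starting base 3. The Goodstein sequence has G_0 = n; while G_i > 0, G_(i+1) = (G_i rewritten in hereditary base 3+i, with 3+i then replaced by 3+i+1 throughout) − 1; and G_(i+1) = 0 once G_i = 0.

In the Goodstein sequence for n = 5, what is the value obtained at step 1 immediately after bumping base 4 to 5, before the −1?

6

step 0: 5 = 3 + 2; sub 4 for 3: 4 + 2; = 6; G_1 = 6−1 = 5
step 1: 5 = 4 + 1; sub 5 for 4: 5 + 1; = 6; G_2 = 6−1 = 5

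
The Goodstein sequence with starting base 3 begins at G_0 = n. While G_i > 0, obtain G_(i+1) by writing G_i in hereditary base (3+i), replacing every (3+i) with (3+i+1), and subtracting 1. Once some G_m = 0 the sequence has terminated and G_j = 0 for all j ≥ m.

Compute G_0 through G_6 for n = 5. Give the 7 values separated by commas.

5, 5, 5, 5, 4, 3, 2

G_0=5  [base 3] 3 + 2  →[3↦4]→  4 + 2 = 6  −1 ⇒ G_1=5
G_1=5  [base 4] 4 + 1  →[4↦5]→  5 + 1 = 6  −1 ⇒ G_2=5
G_2=5  [base 5] 5  →[5↦6]→  6 = 6  −1 ⇒ G_3=5
G_3=5  [base 6] 5  →[6↦7]→  5 = 5  −1 ⇒ G_4=4
G_4=4  [base 7] 4  →[7↦8]→  4 = 4  −1 ⇒ G_5=3
G_5=3  [base 8] 3  →[8↦9]→  3 = 3  −1 ⇒ G_6=2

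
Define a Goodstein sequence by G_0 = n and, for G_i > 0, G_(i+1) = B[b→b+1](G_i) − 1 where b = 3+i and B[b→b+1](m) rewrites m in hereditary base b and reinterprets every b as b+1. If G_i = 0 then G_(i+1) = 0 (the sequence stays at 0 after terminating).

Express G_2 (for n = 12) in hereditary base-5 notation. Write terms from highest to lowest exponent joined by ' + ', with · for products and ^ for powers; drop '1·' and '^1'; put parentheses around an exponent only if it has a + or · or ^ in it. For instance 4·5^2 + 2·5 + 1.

5^2 + 2

(0) 12|_3 = 3^2 + 3 ↦ 4^2 + 4|_4 = 20 ⇒ 19
(1) 19|_4 = 4^2 + 3 ↦ 5^2 + 3|_5 = 28 ⇒ 27
(2) 27|_5 = 5^2 + 2 ↦ 6^2 + 2|_6 = 38 ⇒ 37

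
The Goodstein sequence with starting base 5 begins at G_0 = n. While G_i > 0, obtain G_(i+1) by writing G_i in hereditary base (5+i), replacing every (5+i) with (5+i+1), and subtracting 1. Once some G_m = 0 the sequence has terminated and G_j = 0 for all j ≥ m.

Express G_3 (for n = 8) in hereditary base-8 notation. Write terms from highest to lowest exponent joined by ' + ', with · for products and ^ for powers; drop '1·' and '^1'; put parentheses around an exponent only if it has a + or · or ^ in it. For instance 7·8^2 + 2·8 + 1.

8

(0) 8|_5 = 5 + 3 ↦ 6 + 3|_6 = 9 ⇒ 8
(1) 8|_6 = 6 + 2 ↦ 7 + 2|_7 = 9 ⇒ 8
(2) 8|_7 = 7 + 1 ↦ 8 + 1|_8 = 9 ⇒ 8
(3) 8|_8 = 8 ↦ 9|_9 = 9 ⇒ 8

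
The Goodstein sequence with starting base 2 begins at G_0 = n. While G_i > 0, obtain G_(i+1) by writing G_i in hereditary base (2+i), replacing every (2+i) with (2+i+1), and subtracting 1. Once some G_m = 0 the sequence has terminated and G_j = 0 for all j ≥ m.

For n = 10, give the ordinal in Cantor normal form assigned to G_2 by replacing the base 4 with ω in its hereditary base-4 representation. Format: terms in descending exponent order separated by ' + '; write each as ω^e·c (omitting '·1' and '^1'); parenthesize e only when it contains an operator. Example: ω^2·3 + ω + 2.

10 —HB2→ 2^(2 + 1) + 2 —bump→ 3^(3 + 1) + 3 = 84 —(−1)→ 83
83 —HB3→ 3^(3 + 1) + 2 —bump→ 4^(4 + 1) + 2 = 1026 —(−1)→ 1025
1025 —HB4→ 4^(4 + 1) + 1 —bump→ 5^(5 + 1) + 1 = 15626 —(−1)→ 15625

ω^(ω + 1) + 1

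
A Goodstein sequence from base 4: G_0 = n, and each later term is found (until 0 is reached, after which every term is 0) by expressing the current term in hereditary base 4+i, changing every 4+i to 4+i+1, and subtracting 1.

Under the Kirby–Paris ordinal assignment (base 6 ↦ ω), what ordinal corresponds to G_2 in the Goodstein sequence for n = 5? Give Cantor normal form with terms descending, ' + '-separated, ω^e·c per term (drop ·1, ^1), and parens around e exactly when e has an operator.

i=0: 5 = 4 + 1 (b=4); 4→5: 5 + 1 = 6; 6−1 = 5
i=1: 5 = 5 (b=5); 5→6: 6 = 6; 6−1 = 5
i=2: 5 = 5 (b=6); 6→7: 5 = 5; 5−1 = 4

5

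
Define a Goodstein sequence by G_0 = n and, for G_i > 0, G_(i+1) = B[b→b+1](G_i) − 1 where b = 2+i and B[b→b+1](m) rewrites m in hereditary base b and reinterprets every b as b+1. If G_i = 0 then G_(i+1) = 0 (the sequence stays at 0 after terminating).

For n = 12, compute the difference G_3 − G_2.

14620

(0) 12|_2 = 2^(2 + 1) + 2^2 ↦ 3^(3 + 1) + 3^3|_3 = 108 ⇒ 107
(1) 107|_3 = 3^(3 + 1) + 2·3^2 + 2·3 + 2 ↦ 4^(4 + 1) + 2·4^2 + 2·4 + 2|_4 = 1066 ⇒ 1065
(2) 1065|_4 = 4^(4 + 1) + 2·4^2 + 2·4 + 1 ↦ 5^(5 + 1) + 2·5^2 + 2·5 + 1|_5 = 15686 ⇒ 15685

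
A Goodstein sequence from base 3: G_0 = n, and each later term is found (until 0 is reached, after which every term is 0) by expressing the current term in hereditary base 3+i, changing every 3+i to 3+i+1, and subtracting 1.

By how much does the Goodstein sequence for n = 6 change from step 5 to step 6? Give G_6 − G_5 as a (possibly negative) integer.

i=0: 6 = 2·3 (b=3); 3→4: 2·4 = 8; 8−1 = 7
i=1: 7 = 4 + 3 (b=4); 4→5: 5 + 3 = 8; 8−1 = 7
i=2: 7 = 5 + 2 (b=5); 5→6: 6 + 2 = 8; 8−1 = 7
i=3: 7 = 6 + 1 (b=6); 6→7: 7 + 1 = 8; 8−1 = 7
i=4: 7 = 7 (b=7); 7→8: 8 = 8; 8−1 = 7
i=5: 7 = 7 (b=8); 8→9: 7 = 7; 7−1 = 6

-1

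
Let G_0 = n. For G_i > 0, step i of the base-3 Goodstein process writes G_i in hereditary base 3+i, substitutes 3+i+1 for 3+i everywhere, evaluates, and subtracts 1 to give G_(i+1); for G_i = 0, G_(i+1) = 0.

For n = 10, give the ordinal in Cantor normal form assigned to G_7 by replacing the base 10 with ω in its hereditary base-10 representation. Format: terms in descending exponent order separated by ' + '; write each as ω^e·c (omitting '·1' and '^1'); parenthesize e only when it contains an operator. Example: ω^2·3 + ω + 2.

G_0 = 10. HB_3(10) = 3^2 + 1. Bump = 17. G_1 = 16.
G_1 = 16. HB_4(16) = 4^2. Bump = 25. G_2 = 24.
G_2 = 24. HB_5(24) = 4·5 + 4. Bump = 28. G_3 = 27.
G_3 = 27. HB_6(27) = 4·6 + 3. Bump = 31. G_4 = 30.
G_4 = 30. HB_7(30) = 4·7 + 2. Bump = 34. G_5 = 33.
G_5 = 33. HB_8(33) = 4·8 + 1. Bump = 37. G_6 = 36.
G_6 = 36. HB_9(36) = 4·9. Bump = 40. G_7 = 39.
G_7 = 39. HB_10(39) = 3·10 + 9. Bump = 42. G_8 = 41.

ω·3 + 9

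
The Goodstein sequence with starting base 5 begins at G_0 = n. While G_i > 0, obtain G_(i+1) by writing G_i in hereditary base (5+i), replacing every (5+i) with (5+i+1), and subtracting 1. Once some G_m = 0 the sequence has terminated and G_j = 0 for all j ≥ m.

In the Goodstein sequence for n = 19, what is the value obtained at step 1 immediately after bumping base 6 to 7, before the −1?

19 —HB5→ 3·5 + 4 —bump→ 3·6 + 4 = 22 —(−1)→ 21
21 —HB6→ 3·6 + 3 —bump→ 3·7 + 3 = 24 —(−1)→ 23

24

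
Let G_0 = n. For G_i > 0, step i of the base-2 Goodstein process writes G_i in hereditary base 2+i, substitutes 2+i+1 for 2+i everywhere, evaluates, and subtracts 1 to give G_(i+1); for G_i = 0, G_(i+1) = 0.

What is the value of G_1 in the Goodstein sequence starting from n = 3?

3

i=0: 3 = 2 + 1 (b=2); 2→3: 3 + 1 = 4; 4−1 = 3
i=1: 3 = 3 (b=3); 3→4: 4 = 4; 4−1 = 3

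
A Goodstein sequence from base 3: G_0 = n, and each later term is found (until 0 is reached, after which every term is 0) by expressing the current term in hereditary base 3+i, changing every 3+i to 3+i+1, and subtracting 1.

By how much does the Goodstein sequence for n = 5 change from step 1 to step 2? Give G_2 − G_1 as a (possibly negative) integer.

base 3: 5 = 3 + 2; at 4: 4 + 2 = 6; next = 5
base 4: 5 = 4 + 1; at 5: 5 + 1 = 6; next = 5

0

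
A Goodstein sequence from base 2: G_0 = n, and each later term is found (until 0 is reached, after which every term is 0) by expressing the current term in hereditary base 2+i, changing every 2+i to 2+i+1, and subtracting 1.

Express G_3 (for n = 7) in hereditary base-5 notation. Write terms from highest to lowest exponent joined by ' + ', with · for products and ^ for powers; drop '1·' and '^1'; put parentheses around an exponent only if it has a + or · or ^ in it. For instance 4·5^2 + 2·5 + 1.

step 0: 7 = 2^2 + 2 + 1; sub 3 for 2: 3^3 + 3 + 1; = 31; G_1 = 31−1 = 30
step 1: 30 = 3^3 + 3; sub 4 for 3: 4^4 + 4; = 260; G_2 = 260−1 = 259
step 2: 259 = 4^4 + 3; sub 5 for 4: 5^5 + 3; = 3128; G_3 = 3128−1 = 3127
step 3: 3127 = 5^5 + 2; sub 6 for 5: 6^6 + 2; = 46658; G_4 = 46658−1 = 46657

5^5 + 2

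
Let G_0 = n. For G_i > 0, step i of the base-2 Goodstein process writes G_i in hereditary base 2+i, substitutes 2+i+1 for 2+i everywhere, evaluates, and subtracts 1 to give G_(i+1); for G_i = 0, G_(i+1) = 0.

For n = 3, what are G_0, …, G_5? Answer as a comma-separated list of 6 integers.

3, 3, 3, 2, 1, 0

G_0=3  [base 2] 2 + 1  →[2↦3]→  3 + 1 = 4  −1 ⇒ G_1=3
G_1=3  [base 3] 3  →[3↦4]→  4 = 4  −1 ⇒ G_2=3
G_2=3  [base 4] 3  →[4↦5]→  3 = 3  −1 ⇒ G_3=2
G_3=2  [base 5] 2  →[5↦6]→  2 = 2  −1 ⇒ G_4=1
G_4=1  [base 6] 1  →[6↦7]→  1 = 1  −1 ⇒ G_5=0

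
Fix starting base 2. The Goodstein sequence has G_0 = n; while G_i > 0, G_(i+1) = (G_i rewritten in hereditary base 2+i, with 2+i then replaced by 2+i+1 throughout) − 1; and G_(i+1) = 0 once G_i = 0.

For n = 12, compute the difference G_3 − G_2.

[0] 12 ≡ 2^(2 + 1) + 2^2 (base 2). Lift 3: 108. −1: 107.
[1] 107 ≡ 3^(3 + 1) + 2·3^2 + 2·3 + 2 (base 3). Lift 4: 1066. −1: 1065.
[2] 1065 ≡ 4^(4 + 1) + 2·4^2 + 2·4 + 1 (base 4). Lift 5: 15686. −1: 15685.

14620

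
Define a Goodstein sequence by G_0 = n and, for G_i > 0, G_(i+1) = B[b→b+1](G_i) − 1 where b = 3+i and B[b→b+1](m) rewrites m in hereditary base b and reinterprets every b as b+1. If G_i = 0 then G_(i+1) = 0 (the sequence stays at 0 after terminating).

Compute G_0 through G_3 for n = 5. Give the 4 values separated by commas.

5, 5, 5, 5

G_0 = 5. HB_3(5) = 3 + 2. Bump = 6. G_1 = 5.
G_1 = 5. HB_4(5) = 4 + 1. Bump = 6. G_2 = 5.
G_2 = 5. HB_5(5) = 5. Bump = 6. G_3 = 5.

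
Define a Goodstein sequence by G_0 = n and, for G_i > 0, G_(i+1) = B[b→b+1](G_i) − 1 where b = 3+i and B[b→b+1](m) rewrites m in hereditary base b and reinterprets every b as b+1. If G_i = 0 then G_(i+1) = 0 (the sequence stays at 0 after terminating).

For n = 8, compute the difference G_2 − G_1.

base 3: 8 = 2·3 + 2; at 4: 2·4 + 2 = 10; next = 9
base 4: 9 = 2·4 + 1; at 5: 2·5 + 1 = 11; next = 10

1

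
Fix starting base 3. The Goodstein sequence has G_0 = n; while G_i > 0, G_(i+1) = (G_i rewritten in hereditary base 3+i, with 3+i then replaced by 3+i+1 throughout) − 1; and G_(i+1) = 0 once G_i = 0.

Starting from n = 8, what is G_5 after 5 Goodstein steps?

base 3: 8 = 2·3 + 2; at 4: 2·4 + 2 = 10; next = 9
base 4: 9 = 2·4 + 1; at 5: 2·5 + 1 = 11; next = 10
base 5: 10 = 2·5; at 6: 2·6 = 12; next = 11
base 6: 11 = 6 + 5; at 7: 7 + 5 = 12; next = 11
base 7: 11 = 7 + 4; at 8: 8 + 4 = 12; next = 11
base 8: 11 = 8 + 3; at 9: 9 + 3 = 12; next = 11

11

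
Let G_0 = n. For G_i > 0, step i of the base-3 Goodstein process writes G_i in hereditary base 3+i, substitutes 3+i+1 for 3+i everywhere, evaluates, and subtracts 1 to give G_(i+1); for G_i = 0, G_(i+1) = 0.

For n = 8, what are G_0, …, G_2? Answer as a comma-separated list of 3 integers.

8, 9, 10

8 —HB3→ 2·3 + 2 —bump→ 2·4 + 2 = 10 —(−1)→ 9
9 —HB4→ 2·4 + 1 —bump→ 2·5 + 1 = 11 —(−1)→ 10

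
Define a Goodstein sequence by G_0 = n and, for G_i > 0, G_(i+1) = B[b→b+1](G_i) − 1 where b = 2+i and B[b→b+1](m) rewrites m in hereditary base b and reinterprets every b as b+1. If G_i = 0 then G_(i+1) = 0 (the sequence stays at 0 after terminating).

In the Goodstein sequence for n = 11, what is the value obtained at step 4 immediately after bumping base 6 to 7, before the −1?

5764802

(0) 11|_2 = 2^(2 + 1) + 2 + 1 ↦ 3^(3 + 1) + 3 + 1|_3 = 85 ⇒ 84
(1) 84|_3 = 3^(3 + 1) + 3 ↦ 4^(4 + 1) + 4|_4 = 1028 ⇒ 1027
(2) 1027|_4 = 4^(4 + 1) + 3 ↦ 5^(5 + 1) + 3|_5 = 15628 ⇒ 15627
(3) 15627|_5 = 5^(5 + 1) + 2 ↦ 6^(6 + 1) + 2|_6 = 279938 ⇒ 279937
(4) 279937|_6 = 6^(6 + 1) + 1 ↦ 7^(7 + 1) + 1|_7 = 5764802 ⇒ 5764801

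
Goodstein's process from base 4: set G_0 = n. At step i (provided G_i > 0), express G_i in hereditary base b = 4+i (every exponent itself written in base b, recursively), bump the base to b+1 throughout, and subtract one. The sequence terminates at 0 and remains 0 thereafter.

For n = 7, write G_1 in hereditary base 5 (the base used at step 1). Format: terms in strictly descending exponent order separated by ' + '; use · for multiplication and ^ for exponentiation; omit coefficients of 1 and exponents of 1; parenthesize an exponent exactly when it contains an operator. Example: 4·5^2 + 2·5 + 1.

base 4: 7 = 4 + 3; at 5: 5 + 3 = 8; next = 7
base 5: 7 = 5 + 2; at 6: 6 + 2 = 8; next = 7

5 + 2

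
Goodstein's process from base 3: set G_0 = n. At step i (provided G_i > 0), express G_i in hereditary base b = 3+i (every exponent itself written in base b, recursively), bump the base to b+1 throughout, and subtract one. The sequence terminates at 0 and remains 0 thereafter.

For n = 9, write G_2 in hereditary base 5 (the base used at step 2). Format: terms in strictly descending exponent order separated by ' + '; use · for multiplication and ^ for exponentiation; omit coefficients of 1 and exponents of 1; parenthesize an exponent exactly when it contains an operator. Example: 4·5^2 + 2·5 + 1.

G_0=9  [base 3] 3^2  →[3↦4]→  4^2 = 16  −1 ⇒ G_1=15
G_1=15  [base 4] 3·4 + 3  →[4↦5]→  3·5 + 3 = 18  −1 ⇒ G_2=17
G_2=17  [base 5] 3·5 + 2  →[5↦6]→  3·6 + 2 = 20  −1 ⇒ G_3=19

3·5 + 2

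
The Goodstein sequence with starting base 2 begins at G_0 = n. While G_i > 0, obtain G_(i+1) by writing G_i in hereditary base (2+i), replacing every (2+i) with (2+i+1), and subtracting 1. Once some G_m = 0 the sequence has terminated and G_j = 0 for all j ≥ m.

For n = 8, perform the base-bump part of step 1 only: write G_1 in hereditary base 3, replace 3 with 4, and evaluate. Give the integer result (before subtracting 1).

554

step 0: 8 = 2^(2 + 1); sub 3 for 2: 3^(3 + 1); = 81; G_1 = 81−1 = 80
step 1: 80 = 2·3^3 + 2·3^2 + 2·3 + 2; sub 4 for 3: 2·4^4 + 2·4^2 + 2·4 + 2; = 554; G_2 = 554−1 = 553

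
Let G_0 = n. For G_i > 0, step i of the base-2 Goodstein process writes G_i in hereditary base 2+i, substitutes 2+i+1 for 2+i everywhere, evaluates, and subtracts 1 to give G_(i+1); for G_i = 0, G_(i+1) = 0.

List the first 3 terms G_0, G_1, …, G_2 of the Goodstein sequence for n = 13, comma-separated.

(0) 13|_2 = 2^(2 + 1) + 2^2 + 1 ↦ 3^(3 + 1) + 3^3 + 1|_3 = 109 ⇒ 108
(1) 108|_3 = 3^(3 + 1) + 3^3 ↦ 4^(4 + 1) + 4^4|_4 = 1280 ⇒ 1279

13, 108, 1279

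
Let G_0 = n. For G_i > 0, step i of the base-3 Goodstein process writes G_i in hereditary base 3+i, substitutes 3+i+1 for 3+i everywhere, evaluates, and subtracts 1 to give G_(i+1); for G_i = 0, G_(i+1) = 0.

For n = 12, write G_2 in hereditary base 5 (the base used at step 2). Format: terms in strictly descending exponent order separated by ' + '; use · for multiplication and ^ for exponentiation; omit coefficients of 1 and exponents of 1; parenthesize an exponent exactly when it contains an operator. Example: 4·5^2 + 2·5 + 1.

5^2 + 2

i=0: 12 = 3^2 + 3 (b=3); 3→4: 4^2 + 4 = 20; 20−1 = 19
i=1: 19 = 4^2 + 3 (b=4); 4→5: 5^2 + 3 = 28; 28−1 = 27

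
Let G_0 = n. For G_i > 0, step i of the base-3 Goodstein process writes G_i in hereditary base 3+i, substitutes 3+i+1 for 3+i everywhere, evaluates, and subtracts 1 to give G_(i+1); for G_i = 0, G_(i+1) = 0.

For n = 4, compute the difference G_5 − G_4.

base 3: 4 = 3 + 1; at 4: 4 + 1 = 5; next = 4
base 4: 4 = 4; at 5: 5 = 5; next = 4
base 5: 4 = 4; at 6: 4 = 4; next = 3
base 6: 3 = 3; at 7: 3 = 3; next = 2
base 7: 2 = 2; at 8: 2 = 2; next = 1

-1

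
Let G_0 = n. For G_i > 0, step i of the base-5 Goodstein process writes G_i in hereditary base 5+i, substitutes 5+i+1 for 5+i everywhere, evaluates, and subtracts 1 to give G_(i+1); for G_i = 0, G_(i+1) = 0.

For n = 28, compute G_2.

50

(0) 28|_5 = 5^2 + 3 ↦ 6^2 + 3|_6 = 39 ⇒ 38
(1) 38|_6 = 6^2 + 2 ↦ 7^2 + 2|_7 = 51 ⇒ 50
(2) 50|_7 = 7^2 + 1 ↦ 8^2 + 1|_8 = 65 ⇒ 64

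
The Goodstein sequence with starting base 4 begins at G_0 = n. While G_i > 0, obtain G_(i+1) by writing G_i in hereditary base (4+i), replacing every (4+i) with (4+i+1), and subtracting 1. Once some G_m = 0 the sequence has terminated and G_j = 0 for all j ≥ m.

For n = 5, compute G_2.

5 —HB4→ 4 + 1 —bump→ 5 + 1 = 6 —(−1)→ 5
5 —HB5→ 5 —bump→ 6 = 6 —(−1)→ 5
5 —HB6→ 5 —bump→ 5 = 5 —(−1)→ 4

5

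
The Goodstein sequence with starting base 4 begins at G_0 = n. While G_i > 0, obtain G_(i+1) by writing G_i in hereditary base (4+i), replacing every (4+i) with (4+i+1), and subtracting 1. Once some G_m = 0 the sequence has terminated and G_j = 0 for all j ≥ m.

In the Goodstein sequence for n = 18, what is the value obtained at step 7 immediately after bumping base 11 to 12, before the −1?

(0) 18|_4 = 4^2 + 2 ↦ 5^2 + 2|_5 = 27 ⇒ 26
(1) 26|_5 = 5^2 + 1 ↦ 6^2 + 1|_6 = 37 ⇒ 36
(2) 36|_6 = 6^2 ↦ 7^2|_7 = 49 ⇒ 48
(3) 48|_7 = 6·7 + 6 ↦ 6·8 + 6|_8 = 54 ⇒ 53
(4) 53|_8 = 6·8 + 5 ↦ 6·9 + 5|_9 = 59 ⇒ 58
(5) 58|_9 = 6·9 + 4 ↦ 6·10 + 4|_10 = 64 ⇒ 63
(6) 63|_10 = 6·10 + 3 ↦ 6·11 + 3|_11 = 69 ⇒ 68
(7) 68|_11 = 6·11 + 2 ↦ 6·12 + 2|_12 = 74 ⇒ 73

74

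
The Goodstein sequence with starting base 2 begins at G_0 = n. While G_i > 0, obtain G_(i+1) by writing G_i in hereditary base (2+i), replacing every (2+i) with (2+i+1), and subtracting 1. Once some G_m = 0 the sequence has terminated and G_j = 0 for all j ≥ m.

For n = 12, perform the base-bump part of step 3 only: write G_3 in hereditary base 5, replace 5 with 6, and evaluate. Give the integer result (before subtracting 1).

12 —HB2→ 2^(2 + 1) + 2^2 —bump→ 3^(3 + 1) + 3^3 = 108 —(−1)→ 107
107 —HB3→ 3^(3 + 1) + 2·3^2 + 2·3 + 2 —bump→ 4^(4 + 1) + 2·4^2 + 2·4 + 2 = 1066 —(−1)→ 1065
1065 —HB4→ 4^(4 + 1) + 2·4^2 + 2·4 + 1 —bump→ 5^(5 + 1) + 2·5^2 + 2·5 + 1 = 15686 —(−1)→ 15685

280020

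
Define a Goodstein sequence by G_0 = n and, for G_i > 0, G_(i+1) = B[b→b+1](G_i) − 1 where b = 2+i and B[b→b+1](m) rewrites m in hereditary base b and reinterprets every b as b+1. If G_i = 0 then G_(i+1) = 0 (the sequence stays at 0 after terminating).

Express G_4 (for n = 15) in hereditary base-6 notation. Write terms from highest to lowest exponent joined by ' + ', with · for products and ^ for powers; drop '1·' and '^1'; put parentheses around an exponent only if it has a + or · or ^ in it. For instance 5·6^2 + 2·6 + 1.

i=0: 15 = 2^(2 + 1) + 2^2 + 2 + 1 (b=2); 2→3: 3^(3 + 1) + 3^3 + 3 + 1 = 112; 112−1 = 111
i=1: 111 = 3^(3 + 1) + 3^3 + 3 (b=3); 3→4: 4^(4 + 1) + 4^4 + 4 = 1284; 1284−1 = 1283
i=2: 1283 = 4^(4 + 1) + 4^4 + 3 (b=4); 4→5: 5^(5 + 1) + 5^5 + 3 = 18753; 18753−1 = 18752
i=3: 18752 = 5^(5 + 1) + 5^5 + 2 (b=5); 5→6: 6^(6 + 1) + 6^6 + 2 = 326594; 326594−1 = 326593
i=4: 326593 = 6^(6 + 1) + 6^6 + 1 (b=6); 6→7: 7^(7 + 1) + 7^7 + 1 = 6588345; 6588345−1 = 6588344

6^(6 + 1) + 6^6 + 1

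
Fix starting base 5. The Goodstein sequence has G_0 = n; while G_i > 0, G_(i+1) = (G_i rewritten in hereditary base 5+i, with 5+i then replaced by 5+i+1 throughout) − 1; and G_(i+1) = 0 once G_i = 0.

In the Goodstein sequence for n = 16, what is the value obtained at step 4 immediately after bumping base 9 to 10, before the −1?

24

G_0 = 16. HB_5(16) = 3·5 + 1. Bump = 19. G_1 = 18.
G_1 = 18. HB_6(18) = 3·6. Bump = 21. G_2 = 20.
G_2 = 20. HB_7(20) = 2·7 + 6. Bump = 22. G_3 = 21.
G_3 = 21. HB_8(21) = 2·8 + 5. Bump = 23. G_4 = 22.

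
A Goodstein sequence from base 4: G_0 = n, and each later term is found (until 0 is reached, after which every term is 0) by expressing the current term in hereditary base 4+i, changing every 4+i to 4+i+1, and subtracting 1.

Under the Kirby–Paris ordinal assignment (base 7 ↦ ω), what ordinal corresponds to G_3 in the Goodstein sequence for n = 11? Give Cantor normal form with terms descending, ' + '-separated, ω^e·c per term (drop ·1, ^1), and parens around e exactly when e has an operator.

i=0: 11 = 2·4 + 3 (b=4); 4→5: 2·5 + 3 = 13; 13−1 = 12
i=1: 12 = 2·5 + 2 (b=5); 5→6: 2·6 + 2 = 14; 14−1 = 13
i=2: 13 = 2·6 + 1 (b=6); 6→7: 2·7 + 1 = 15; 15−1 = 14
i=3: 14 = 2·7 (b=7); 7→8: 2·8 = 16; 16−1 = 15

ω·2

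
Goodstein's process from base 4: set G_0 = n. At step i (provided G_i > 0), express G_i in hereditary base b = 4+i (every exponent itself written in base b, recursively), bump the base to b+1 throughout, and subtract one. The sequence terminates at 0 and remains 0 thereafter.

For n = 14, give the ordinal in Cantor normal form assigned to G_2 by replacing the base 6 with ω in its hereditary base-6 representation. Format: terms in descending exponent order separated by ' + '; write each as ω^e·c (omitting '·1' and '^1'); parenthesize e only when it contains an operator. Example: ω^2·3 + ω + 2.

ω·3

i=0: 14 = 3·4 + 2 (b=4); 4→5: 3·5 + 2 = 17; 17−1 = 16
i=1: 16 = 3·5 + 1 (b=5); 5→6: 3·6 + 1 = 19; 19−1 = 18
i=2: 18 = 3·6 (b=6); 6→7: 3·7 = 21; 21−1 = 20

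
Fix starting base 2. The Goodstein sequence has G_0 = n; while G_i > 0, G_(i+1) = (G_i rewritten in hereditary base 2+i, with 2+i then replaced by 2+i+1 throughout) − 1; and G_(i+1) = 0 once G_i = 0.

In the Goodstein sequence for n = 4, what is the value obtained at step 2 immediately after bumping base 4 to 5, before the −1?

G_0=4  [base 2] 2^2  →[2↦3]→  3^3 = 27  −1 ⇒ G_1=26
G_1=26  [base 3] 2·3^2 + 2·3 + 2  →[3↦4]→  2·4^2 + 2·4 + 2 = 42  −1 ⇒ G_2=41
G_2=41  [base 4] 2·4^2 + 2·4 + 1  →[4↦5]→  2·5^2 + 2·5 + 1 = 61  −1 ⇒ G_3=60

61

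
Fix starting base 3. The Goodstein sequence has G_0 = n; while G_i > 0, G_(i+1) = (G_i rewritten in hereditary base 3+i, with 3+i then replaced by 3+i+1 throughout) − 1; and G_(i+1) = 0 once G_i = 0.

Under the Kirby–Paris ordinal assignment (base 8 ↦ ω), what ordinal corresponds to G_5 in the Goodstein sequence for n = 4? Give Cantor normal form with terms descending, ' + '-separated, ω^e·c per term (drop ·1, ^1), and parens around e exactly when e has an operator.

1

(0) 4|_3 = 3 + 1 ↦ 4 + 1|_4 = 5 ⇒ 4
(1) 4|_4 = 4 ↦ 5|_5 = 5 ⇒ 4
(2) 4|_5 = 4 ↦ 4|_6 = 4 ⇒ 3
(3) 3|_6 = 3 ↦ 3|_7 = 3 ⇒ 2
(4) 2|_7 = 2 ↦ 2|_8 = 2 ⇒ 1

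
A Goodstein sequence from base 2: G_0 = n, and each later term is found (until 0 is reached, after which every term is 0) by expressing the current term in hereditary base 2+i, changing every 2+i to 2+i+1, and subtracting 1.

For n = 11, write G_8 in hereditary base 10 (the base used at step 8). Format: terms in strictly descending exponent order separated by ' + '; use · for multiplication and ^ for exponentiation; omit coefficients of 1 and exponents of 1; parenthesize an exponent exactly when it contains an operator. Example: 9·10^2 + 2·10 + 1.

7·10^10 + 7·10^7 + 7·10^6 + 7·10^5 + 7·10^4 + 7·10^3 + 7·10^2 + 7·10 + 5

G_0=11  [base 2] 2^(2 + 1) + 2 + 1  →[2↦3]→  3^(3 + 1) + 3 + 1 = 85  −1 ⇒ G_1=84
G_1=84  [base 3] 3^(3 + 1) + 3  →[3↦4]→  4^(4 + 1) + 4 = 1028  −1 ⇒ G_2=1027
G_2=1027  [base 4] 4^(4 + 1) + 3  →[4↦5]→  5^(5 + 1) + 3 = 15628  −1 ⇒ G_3=15627
G_3=15627  [base 5] 5^(5 + 1) + 2  →[5↦6]→  6^(6 + 1) + 2 = 279938  −1 ⇒ G_4=279937
G_4=279937  [base 6] 6^(6 + 1) + 1  →[6↦7]→  7^(7 + 1) + 1 = 5764802  −1 ⇒ G_5=5764801
G_5=5764801  [base 7] 7^(7 + 1)  →[7↦8]→  8^(8 + 1) = 134217728  −1 ⇒ G_6=134217727
G_6=134217727  [base 8] 7·8^8 + 7·8^7 + 7·8^6 + 7·8^5 + 7·8^4 + 7·8^3 + 7·8^2 + 7·8 + 7  →[8↦9]→  7·9^9 + 7·9^7 + 7·9^6 + 7·9^5 + 7·9^4 + 7·9^3 + 7·9^2 + 7·9 + 7 = 2749609303  −1 ⇒ G_7=2749609302
G_7=2749609302  [base 9] 7·9^9 + 7·9^7 + 7·9^6 + 7·9^5 + 7·9^4 + 7·9^3 + 7·9^2 + 7·9 + 6  →[9↦10]→  7·10^10 + 7·10^7 + 7·10^6 + 7·10^5 + 7·10^4 + 7·10^3 + 7·10^2 + 7·10 + 6 = 70077777776  −1 ⇒ G_8=70077777775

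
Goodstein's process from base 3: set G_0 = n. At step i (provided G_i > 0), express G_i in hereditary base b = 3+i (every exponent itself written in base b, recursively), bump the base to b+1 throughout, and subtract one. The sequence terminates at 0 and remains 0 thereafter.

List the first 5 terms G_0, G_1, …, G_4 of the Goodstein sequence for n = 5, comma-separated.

G_0=5  [base 3] 3 + 2  →[3↦4]→  4 + 2 = 6  −1 ⇒ G_1=5
G_1=5  [base 4] 4 + 1  →[4↦5]→  5 + 1 = 6  −1 ⇒ G_2=5
G_2=5  [base 5] 5  →[5↦6]→  6 = 6  −1 ⇒ G_3=5
G_3=5  [base 6] 5  →[6↦7]→  5 = 5  −1 ⇒ G_4=4

5, 5, 5, 5, 4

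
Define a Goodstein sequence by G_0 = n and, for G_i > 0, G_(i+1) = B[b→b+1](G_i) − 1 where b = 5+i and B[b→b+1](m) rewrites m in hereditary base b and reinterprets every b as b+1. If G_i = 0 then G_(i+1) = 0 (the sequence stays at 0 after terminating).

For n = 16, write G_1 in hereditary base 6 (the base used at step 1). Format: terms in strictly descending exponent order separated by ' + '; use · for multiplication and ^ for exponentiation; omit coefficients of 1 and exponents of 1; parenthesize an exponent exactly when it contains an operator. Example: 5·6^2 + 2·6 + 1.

base 5: 16 = 3·5 + 1; at 6: 3·6 + 1 = 19; next = 18
base 6: 18 = 3·6; at 7: 3·7 = 21; next = 20

3·6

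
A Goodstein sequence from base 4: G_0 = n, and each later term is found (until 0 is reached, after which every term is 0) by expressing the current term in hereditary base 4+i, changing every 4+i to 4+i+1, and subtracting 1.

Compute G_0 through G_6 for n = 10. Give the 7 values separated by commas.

i=0: 10 = 2·4 + 2 (b=4); 4→5: 2·5 + 2 = 12; 12−1 = 11
i=1: 11 = 2·5 + 1 (b=5); 5→6: 2·6 + 1 = 13; 13−1 = 12
i=2: 12 = 2·6 (b=6); 6→7: 2·7 = 14; 14−1 = 13
i=3: 13 = 7 + 6 (b=7); 7→8: 8 + 6 = 14; 14−1 = 13
i=4: 13 = 8 + 5 (b=8); 8→9: 9 + 5 = 14; 14−1 = 13
i=5: 13 = 9 + 4 (b=9); 9→10: 10 + 4 = 14; 14−1 = 13

10, 11, 12, 13, 13, 13, 13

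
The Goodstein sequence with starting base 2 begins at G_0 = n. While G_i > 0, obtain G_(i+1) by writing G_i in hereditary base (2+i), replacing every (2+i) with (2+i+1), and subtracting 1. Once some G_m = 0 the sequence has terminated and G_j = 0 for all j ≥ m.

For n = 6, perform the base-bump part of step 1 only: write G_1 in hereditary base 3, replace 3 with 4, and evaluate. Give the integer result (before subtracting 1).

step 0: 6 = 2^2 + 2; sub 3 for 2: 3^3 + 3; = 30; G_1 = 30−1 = 29
step 1: 29 = 3^3 + 2; sub 4 for 3: 4^4 + 2; = 258; G_2 = 258−1 = 257

258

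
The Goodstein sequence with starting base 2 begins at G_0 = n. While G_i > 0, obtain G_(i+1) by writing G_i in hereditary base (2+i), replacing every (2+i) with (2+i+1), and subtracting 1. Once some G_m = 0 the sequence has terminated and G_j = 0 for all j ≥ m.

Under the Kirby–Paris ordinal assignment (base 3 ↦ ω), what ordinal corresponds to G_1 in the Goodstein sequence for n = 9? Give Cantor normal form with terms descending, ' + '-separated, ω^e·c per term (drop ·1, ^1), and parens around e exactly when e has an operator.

ω^(ω + 1)

9 —HB2→ 2^(2 + 1) + 1 —bump→ 3^(3 + 1) + 1 = 82 —(−1)→ 81
81 —HB3→ 3^(3 + 1) —bump→ 4^(4 + 1) = 1024 —(−1)→ 1023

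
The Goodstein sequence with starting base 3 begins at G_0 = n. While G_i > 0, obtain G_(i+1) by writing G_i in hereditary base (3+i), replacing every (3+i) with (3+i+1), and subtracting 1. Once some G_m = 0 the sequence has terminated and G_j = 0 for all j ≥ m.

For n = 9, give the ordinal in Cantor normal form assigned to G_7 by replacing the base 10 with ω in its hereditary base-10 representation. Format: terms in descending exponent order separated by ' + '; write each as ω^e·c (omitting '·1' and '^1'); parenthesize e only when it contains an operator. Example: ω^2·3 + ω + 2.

G_0=9  [base 3] 3^2  →[3↦4]→  4^2 = 16  −1 ⇒ G_1=15
G_1=15  [base 4] 3·4 + 3  →[4↦5]→  3·5 + 3 = 18  −1 ⇒ G_2=17
G_2=17  [base 5] 3·5 + 2  →[5↦6]→  3·6 + 2 = 20  −1 ⇒ G_3=19
G_3=19  [base 6] 3·6 + 1  →[6↦7]→  3·7 + 1 = 22  −1 ⇒ G_4=21
G_4=21  [base 7] 3·7  →[7↦8]→  3·8 = 24  −1 ⇒ G_5=23
G_5=23  [base 8] 2·8 + 7  →[8↦9]→  2·9 + 7 = 25  −1 ⇒ G_6=24
G_6=24  [base 9] 2·9 + 6  →[9↦10]→  2·10 + 6 = 26  −1 ⇒ G_7=25
G_7=25  [base 10] 2·10 + 5  →[10↦11]→  2·11 + 5 = 27  −1 ⇒ G_8=26

ω·2 + 5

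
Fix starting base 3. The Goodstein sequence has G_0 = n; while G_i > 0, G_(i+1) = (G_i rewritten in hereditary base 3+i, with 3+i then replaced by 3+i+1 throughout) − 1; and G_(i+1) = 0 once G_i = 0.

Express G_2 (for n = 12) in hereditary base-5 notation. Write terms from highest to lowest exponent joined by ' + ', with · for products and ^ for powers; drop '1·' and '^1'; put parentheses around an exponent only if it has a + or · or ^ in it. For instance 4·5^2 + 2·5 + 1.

(0) 12|_3 = 3^2 + 3 ↦ 4^2 + 4|_4 = 20 ⇒ 19
(1) 19|_4 = 4^2 + 3 ↦ 5^2 + 3|_5 = 28 ⇒ 27
(2) 27|_5 = 5^2 + 2 ↦ 6^2 + 2|_6 = 38 ⇒ 37

5^2 + 2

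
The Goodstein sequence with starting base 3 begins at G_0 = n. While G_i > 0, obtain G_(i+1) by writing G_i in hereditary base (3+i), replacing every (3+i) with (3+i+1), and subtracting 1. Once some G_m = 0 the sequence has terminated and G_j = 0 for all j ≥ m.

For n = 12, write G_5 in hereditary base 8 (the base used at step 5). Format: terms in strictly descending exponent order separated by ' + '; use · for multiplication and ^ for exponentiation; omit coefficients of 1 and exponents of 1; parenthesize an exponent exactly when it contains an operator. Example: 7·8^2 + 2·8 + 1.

7·8 + 7

i=0: 12 = 3^2 + 3 (b=3); 3→4: 4^2 + 4 = 20; 20−1 = 19
i=1: 19 = 4^2 + 3 (b=4); 4→5: 5^2 + 3 = 28; 28−1 = 27
i=2: 27 = 5^2 + 2 (b=5); 5→6: 6^2 + 2 = 38; 38−1 = 37
i=3: 37 = 6^2 + 1 (b=6); 6→7: 7^2 + 1 = 50; 50−1 = 49
i=4: 49 = 7^2 (b=7); 7→8: 8^2 = 64; 64−1 = 63
i=5: 63 = 7·8 + 7 (b=8); 8→9: 7·9 + 7 = 70; 70−1 = 69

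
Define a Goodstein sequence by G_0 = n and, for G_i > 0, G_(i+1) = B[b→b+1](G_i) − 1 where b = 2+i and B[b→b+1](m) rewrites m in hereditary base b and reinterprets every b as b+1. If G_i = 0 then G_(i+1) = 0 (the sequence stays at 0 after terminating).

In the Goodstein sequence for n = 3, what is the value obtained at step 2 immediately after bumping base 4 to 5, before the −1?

G_0 = 3. HB_2(3) = 2 + 1. Bump = 4. G_1 = 3.
G_1 = 3. HB_3(3) = 3. Bump = 4. G_2 = 3.

3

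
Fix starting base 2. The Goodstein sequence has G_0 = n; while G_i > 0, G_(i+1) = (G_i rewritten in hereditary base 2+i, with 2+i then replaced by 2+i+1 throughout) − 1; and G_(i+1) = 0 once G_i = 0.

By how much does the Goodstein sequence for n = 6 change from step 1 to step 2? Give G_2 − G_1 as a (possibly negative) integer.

228

G_0 = 6. HB_2(6) = 2^2 + 2. Bump = 30. G_1 = 29.
G_1 = 29. HB_3(29) = 3^3 + 2. Bump = 258. G_2 = 257.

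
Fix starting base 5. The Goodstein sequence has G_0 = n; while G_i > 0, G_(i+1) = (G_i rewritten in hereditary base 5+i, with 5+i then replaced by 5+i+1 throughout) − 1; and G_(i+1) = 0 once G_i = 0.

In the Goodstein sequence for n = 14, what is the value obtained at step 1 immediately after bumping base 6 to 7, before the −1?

17

14 —HB5→ 2·5 + 4 —bump→ 2·6 + 4 = 16 —(−1)→ 15
15 —HB6→ 2·6 + 3 —bump→ 2·7 + 3 = 17 —(−1)→ 16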